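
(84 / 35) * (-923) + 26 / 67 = -2214.81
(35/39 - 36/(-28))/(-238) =-298/32487 = -0.01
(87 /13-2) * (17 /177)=1037/2301 = 0.45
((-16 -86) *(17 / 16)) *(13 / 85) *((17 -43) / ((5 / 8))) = 17238/25 = 689.52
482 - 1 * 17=465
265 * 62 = 16430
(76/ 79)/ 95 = 4/395 = 0.01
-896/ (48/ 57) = -1064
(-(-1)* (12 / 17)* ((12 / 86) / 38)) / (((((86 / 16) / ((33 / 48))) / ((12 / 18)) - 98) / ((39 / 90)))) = -66/5069485 = 0.00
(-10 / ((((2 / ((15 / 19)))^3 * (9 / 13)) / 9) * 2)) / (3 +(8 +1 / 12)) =-658125/1824494 = -0.36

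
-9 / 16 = -0.56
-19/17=-1.12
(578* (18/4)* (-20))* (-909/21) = 15762060/7 = 2251722.86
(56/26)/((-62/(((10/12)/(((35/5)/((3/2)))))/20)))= -1/3224 = 0.00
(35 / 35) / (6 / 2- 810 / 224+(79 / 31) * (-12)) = -3472/108315 = -0.03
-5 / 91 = -0.05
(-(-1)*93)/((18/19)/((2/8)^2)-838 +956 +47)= 589/1141 = 0.52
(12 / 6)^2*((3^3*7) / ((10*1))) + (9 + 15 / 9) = 1294/15 = 86.27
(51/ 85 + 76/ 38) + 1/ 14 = 187/70 = 2.67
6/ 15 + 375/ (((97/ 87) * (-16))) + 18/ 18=-152261/7760 = -19.62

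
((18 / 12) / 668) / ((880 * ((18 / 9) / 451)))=123/213760 = 0.00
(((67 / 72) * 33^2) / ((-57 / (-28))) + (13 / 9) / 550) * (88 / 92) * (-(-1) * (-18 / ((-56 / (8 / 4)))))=23409086/76475 = 306.10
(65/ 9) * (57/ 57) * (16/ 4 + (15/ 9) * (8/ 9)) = 9620/243 = 39.59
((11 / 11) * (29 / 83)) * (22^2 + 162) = 18734/83 = 225.71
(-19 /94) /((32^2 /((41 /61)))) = -779/5871616 = 0.00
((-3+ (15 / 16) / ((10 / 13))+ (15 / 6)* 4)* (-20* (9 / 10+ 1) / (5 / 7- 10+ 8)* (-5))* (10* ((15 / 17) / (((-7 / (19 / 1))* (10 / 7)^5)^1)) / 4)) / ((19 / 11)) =923830369/1305600 = 707.59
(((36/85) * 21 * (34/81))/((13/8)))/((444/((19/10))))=1064/108225 = 0.01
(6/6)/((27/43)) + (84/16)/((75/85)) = 4073/540 = 7.54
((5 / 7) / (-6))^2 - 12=-11.99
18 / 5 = 3.60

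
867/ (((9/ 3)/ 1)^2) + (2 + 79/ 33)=1108/11 = 100.73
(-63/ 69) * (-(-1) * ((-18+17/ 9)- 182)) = 12481/69 = 180.88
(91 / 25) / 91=1/25 = 0.04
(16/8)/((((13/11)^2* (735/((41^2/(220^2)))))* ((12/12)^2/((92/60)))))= 38663/372645000 = 0.00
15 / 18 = 0.83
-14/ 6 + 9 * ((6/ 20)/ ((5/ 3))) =-0.71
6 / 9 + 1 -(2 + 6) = -19/3 = -6.33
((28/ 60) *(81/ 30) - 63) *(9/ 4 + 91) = -1151451/200 = -5757.26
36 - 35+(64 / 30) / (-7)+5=598/105 = 5.70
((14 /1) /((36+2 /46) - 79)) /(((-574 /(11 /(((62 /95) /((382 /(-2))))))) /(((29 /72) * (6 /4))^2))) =-0.67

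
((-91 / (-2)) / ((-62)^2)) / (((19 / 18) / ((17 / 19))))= 13923/1387684 = 0.01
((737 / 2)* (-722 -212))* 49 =-16864771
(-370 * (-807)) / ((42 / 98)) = 696710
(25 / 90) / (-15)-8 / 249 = -227/4482 = -0.05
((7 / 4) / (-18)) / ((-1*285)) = 7/20520 = 0.00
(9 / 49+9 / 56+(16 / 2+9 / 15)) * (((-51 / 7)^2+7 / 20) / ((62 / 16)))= 917975753/7443100 = 123.33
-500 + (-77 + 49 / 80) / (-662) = -26473889/52960 = -499.88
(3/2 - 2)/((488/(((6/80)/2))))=-3/78080 = 0.00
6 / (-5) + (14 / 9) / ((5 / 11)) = 20/9 = 2.22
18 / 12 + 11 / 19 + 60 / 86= 4537/1634 = 2.78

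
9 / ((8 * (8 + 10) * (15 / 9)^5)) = 243/50000 = 0.00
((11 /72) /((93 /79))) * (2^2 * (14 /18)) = 6083/15066 = 0.40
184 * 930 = 171120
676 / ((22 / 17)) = 5746/11 = 522.36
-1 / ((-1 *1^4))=1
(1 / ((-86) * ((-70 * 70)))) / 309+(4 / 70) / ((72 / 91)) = 28212733/390637800 = 0.07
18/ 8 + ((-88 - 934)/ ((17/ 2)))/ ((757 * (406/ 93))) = 3304497/1492804 = 2.21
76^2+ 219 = 5995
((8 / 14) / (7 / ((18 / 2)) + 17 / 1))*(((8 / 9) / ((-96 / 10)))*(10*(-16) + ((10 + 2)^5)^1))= -15542/21 = -740.10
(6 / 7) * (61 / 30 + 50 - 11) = 1231/35 = 35.17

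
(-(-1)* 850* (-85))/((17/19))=-80750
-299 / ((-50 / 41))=12259/50 = 245.18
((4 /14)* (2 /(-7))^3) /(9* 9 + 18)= -16/237699 = 0.00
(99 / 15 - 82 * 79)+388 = -30417/5 = -6083.40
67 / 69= 0.97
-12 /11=-1.09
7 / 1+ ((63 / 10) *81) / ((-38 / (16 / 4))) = -4438/95 = -46.72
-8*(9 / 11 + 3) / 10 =-168/55 = -3.05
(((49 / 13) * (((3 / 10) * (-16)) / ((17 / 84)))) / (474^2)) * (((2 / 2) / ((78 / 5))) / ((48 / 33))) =-3773/215164716 = 0.00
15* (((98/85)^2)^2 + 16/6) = 694315448/10440125 = 66.50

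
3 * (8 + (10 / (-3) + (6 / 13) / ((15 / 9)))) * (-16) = -15424/65 = -237.29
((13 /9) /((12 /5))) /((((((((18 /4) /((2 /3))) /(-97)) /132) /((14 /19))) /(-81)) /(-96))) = -124284160/19 = -6541271.58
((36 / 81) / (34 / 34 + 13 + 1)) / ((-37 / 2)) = -8/4995 = 0.00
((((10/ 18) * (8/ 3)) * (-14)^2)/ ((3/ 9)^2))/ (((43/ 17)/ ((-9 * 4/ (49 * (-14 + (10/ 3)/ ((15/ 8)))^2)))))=-132192/26015 = -5.08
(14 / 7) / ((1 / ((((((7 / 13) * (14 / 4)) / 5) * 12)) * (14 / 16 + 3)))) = 4557/130 = 35.05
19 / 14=1.36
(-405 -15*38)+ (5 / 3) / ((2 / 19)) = -5755/6 = -959.17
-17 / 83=-0.20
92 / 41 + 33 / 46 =2.96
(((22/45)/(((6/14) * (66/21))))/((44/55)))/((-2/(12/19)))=-49/342 = -0.14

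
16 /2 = 8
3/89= 0.03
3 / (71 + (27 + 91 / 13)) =1/35 = 0.03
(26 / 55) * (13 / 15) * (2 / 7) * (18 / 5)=4056/9625 = 0.42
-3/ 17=-0.18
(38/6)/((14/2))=19/21 = 0.90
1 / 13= 0.08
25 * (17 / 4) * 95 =40375/4 = 10093.75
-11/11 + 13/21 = -8/21 = -0.38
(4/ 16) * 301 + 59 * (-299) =-70263/4 = -17565.75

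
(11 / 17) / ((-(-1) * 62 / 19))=209/1054 = 0.20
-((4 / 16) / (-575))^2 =-1/5290000 = 0.00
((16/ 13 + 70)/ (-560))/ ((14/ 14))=-463/3640 = -0.13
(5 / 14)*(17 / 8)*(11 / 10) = 187/224 = 0.83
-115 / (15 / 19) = -437/3 = -145.67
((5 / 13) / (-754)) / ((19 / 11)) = -55/186238 = 0.00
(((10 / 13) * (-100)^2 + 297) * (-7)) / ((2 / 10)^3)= -90878375/13 = -6990644.23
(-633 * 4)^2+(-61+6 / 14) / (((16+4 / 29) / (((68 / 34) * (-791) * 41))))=778573492/117 = 6654474.29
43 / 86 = 1/2 = 0.50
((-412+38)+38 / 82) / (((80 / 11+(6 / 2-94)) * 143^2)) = 5105/23399233 = 0.00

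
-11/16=-0.69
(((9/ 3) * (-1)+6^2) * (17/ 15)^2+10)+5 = 4304/75 = 57.39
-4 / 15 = -0.27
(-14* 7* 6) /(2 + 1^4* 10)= -49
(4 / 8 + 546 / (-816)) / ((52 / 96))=-69/221 = -0.31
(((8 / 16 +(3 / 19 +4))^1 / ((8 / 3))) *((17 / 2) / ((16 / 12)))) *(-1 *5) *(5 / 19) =-14.65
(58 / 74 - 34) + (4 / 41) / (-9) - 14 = -644791/13653 = -47.23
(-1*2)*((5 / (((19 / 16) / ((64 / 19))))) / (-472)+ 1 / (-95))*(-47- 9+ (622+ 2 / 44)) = 53809413/1171445 = 45.93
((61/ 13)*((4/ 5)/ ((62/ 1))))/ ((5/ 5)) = 122/2015 = 0.06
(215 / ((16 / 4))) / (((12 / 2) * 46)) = 215/1104 = 0.19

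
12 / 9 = 4/3 = 1.33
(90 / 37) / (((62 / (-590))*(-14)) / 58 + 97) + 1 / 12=1109759/10237308 = 0.11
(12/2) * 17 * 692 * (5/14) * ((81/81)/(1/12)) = 2117520/7 = 302502.86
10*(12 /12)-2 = 8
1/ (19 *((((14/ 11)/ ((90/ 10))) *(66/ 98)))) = 21/38 = 0.55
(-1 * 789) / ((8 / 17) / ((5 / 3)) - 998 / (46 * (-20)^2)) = -123399600/35677 = -3458.80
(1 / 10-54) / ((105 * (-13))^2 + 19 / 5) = -539/18632288 = 0.00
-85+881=796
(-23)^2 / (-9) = -529/9 = -58.78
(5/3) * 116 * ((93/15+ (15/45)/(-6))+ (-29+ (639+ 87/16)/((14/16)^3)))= 240203926/1323 = 181560.03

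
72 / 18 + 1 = 5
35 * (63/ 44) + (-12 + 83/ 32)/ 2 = 31969/704 = 45.41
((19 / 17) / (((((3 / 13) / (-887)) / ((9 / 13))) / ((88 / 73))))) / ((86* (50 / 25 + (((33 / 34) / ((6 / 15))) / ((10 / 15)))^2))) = -127387392/46592177 = -2.73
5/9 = 0.56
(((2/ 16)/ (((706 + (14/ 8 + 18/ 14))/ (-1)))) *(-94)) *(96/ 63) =0.03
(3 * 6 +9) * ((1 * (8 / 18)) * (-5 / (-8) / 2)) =15/4 = 3.75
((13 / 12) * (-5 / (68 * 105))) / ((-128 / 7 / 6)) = 13/52224 = 0.00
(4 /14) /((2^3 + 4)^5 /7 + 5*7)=2/249077 = 0.00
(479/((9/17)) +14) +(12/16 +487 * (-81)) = -1386989/36 = -38527.47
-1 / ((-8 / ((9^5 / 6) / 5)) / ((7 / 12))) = 45927/320 = 143.52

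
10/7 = 1.43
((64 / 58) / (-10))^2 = 0.01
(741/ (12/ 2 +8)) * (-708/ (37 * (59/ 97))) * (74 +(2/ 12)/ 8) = -255378981/2072 = -123252.40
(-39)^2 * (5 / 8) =950.62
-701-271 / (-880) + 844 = 143.31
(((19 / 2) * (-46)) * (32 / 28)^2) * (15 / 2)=-4280.82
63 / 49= 9/7 = 1.29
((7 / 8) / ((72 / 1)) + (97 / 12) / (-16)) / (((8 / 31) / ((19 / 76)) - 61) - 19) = 2201/352512 = 0.01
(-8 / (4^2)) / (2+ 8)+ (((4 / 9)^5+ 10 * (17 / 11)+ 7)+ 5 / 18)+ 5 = 359840251/12990780 = 27.70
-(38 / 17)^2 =-1444/289 = -5.00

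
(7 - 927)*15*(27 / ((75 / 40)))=-198720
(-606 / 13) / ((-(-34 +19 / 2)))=-1212/637 = -1.90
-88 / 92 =-22/23 = -0.96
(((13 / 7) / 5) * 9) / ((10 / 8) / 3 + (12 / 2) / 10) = 1404/427 = 3.29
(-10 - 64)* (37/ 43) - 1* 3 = -2867/43 = -66.67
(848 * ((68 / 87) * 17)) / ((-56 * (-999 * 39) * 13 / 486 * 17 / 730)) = 10523680/1269359 = 8.29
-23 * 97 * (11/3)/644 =-1067/84 = -12.70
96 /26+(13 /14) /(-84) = 56279/15288 = 3.68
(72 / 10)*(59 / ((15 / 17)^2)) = 68204/125 = 545.63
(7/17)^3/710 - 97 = -338357967/3488230 = -97.00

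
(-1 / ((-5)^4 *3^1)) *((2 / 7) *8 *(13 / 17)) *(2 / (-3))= 416/669375 = 0.00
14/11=1.27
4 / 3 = 1.33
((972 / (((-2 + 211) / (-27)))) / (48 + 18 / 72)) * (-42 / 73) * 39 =171950688/2944601 = 58.40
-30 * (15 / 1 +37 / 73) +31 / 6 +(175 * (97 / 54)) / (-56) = -14684809/31536 = -465.65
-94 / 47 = -2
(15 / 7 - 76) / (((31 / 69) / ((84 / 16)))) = -107019/124 = -863.06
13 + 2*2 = 17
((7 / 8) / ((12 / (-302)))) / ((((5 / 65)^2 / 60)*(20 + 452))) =-893165/1888 = -473.07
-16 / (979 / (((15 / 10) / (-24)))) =1/979 = 0.00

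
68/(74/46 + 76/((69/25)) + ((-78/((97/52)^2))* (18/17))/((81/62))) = 750499476/121158475 = 6.19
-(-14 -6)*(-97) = -1940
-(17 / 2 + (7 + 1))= -33/2 = -16.50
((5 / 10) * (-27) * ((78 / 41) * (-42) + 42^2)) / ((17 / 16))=-14914368/697 = -21397.95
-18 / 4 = -9/2 = -4.50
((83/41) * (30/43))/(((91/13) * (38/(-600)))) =-747000/234479 = -3.19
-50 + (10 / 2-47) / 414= -3457/69 = -50.10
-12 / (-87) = 4/29 = 0.14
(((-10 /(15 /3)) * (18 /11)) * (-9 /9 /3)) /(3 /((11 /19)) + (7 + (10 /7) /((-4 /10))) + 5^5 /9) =189/61648 = 0.00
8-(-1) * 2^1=10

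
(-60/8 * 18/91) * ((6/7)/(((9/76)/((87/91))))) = -595080/57967 = -10.27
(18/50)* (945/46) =1701/230 = 7.40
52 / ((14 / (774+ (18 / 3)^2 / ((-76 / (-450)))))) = 487656/133 = 3666.59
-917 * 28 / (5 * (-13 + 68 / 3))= -77028/145 = -531.23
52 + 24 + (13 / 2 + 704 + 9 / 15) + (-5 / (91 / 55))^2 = 796.23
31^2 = 961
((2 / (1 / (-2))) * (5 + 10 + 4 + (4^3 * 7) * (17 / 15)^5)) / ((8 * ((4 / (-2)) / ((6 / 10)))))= 650524061/5062500 = 128.50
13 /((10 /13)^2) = 2197/100 = 21.97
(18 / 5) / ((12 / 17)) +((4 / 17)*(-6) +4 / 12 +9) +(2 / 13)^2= 1124369/86190 = 13.05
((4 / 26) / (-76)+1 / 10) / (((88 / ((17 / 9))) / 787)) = 147169/88920 = 1.66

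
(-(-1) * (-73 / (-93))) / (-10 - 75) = -73/7905 = -0.01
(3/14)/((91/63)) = 27/182 = 0.15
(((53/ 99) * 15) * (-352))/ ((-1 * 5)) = 1696/3 = 565.33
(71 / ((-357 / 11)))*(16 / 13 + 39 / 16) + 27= 201287/10608 = 18.98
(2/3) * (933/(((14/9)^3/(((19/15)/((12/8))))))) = 478629/3430 = 139.54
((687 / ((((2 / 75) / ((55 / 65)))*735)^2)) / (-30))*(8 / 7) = -138545/2840383 = -0.05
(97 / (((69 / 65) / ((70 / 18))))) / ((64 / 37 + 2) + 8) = 30.30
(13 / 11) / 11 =13/121 = 0.11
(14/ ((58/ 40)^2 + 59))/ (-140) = -40/24441 = 0.00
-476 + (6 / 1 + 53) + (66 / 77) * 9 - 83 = -3446/7 = -492.29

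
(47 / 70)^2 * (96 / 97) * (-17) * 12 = -10815264/118825 = -91.02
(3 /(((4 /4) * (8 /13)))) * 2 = 9.75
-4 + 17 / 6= -1.17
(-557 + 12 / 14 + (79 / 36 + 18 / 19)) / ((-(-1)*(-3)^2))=-2647769/43092 = -61.44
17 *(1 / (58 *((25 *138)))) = 17/200100 = 0.00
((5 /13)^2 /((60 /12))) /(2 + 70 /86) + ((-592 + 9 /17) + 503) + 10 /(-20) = -61850915/695266 = -88.96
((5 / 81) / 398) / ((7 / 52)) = 130/112833 = 0.00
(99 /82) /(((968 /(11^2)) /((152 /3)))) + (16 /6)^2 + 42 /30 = 59621/3690 = 16.16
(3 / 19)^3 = 27/6859 = 0.00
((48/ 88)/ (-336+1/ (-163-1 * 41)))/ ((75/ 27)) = -11016/18849875 = 0.00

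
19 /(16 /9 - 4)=-171/20 = -8.55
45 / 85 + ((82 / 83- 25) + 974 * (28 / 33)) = 37387370/46563 = 802.94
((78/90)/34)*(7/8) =91/4080 = 0.02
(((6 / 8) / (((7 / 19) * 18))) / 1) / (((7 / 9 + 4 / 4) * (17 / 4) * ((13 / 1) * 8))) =57/396032 = 0.00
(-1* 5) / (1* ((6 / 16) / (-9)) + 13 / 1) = -120/311 = -0.39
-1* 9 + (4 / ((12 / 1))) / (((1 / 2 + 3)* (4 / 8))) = -185/21 = -8.81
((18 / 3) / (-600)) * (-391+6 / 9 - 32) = 1267/300 = 4.22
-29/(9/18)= -58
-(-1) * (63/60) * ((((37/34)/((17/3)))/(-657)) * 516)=-33411/210970 = -0.16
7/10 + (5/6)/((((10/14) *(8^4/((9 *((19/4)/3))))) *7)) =114783/163840 = 0.70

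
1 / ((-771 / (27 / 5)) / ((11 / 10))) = -99/12850 = -0.01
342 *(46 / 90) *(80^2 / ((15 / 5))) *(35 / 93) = 39155200/279 = 140341.22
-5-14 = -19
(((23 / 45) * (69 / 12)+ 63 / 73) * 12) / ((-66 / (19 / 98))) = -949183/7082460 = -0.13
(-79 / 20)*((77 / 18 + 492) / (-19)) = 705707/6840 = 103.17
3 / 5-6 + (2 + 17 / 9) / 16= -3713/720 = -5.16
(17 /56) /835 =17/46760 = 0.00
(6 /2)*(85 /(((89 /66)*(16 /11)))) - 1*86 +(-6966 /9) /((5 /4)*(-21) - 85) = 181433/3560 = 50.96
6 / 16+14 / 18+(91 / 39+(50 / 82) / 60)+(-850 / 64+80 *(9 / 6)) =1301419/11808 = 110.22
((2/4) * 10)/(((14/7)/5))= 25/2 = 12.50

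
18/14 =9/7 = 1.29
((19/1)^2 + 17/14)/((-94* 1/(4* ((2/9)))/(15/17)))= -50710/16779 = -3.02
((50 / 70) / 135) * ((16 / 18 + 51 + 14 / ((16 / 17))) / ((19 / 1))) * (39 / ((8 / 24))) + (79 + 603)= 1034473/1512 = 684.18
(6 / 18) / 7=1/21 = 0.05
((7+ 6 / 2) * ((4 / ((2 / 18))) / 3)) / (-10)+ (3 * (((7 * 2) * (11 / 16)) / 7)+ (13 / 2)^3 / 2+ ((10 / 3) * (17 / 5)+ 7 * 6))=8773/48 = 182.77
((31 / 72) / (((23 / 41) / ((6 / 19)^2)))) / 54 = 1271/896724 = 0.00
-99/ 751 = -0.13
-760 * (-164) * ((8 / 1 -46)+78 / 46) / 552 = -13009300/1587 = -8197.42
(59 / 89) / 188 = 59/16732 = 0.00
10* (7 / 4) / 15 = 7/6 = 1.17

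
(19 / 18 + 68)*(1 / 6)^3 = 1243/3888 = 0.32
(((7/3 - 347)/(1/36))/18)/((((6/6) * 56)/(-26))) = 320.05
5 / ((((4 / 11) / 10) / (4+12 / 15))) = 660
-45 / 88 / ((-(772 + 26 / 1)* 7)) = 15/163856 = 0.00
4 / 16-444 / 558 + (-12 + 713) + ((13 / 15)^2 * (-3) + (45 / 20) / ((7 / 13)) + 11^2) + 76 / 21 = 13459402/16275 = 827.00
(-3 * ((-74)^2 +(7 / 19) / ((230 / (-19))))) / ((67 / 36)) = -68011542/7705 = -8826.94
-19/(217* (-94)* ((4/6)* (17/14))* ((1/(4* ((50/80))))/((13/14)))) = 3705/1387064 = 0.00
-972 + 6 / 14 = -6801/7 = -971.57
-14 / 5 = -2.80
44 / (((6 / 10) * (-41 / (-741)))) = 54340/41 = 1325.37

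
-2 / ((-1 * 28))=1/14 = 0.07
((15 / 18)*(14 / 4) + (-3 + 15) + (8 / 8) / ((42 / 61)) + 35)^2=18619225/7056 = 2638.78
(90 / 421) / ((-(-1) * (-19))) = -90/7999 = -0.01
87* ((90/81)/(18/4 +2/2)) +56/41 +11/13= 348047/17589 = 19.79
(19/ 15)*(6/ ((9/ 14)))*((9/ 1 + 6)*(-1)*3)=-532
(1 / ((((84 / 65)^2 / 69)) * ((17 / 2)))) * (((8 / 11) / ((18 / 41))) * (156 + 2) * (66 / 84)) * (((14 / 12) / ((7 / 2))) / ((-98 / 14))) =-47.60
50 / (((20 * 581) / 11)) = 55/1162 = 0.05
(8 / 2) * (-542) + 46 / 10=-10817/5 = -2163.40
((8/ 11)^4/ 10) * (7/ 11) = 14336/805255 = 0.02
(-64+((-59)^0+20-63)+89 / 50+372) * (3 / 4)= 40167/200 = 200.84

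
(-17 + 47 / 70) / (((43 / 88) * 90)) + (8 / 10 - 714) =-5369624/7525 = -713.57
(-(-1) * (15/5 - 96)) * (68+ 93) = -14973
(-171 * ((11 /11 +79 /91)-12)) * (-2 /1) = -3465.10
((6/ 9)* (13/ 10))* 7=91/15 = 6.07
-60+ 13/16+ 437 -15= 5805/16 = 362.81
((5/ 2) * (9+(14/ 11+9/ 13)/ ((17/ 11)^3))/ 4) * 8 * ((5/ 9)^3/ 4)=190256875/93121002 = 2.04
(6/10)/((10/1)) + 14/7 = 103/50 = 2.06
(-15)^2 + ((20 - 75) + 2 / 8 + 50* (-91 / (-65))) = 961/4 = 240.25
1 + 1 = 2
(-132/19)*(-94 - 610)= 92928/19 = 4890.95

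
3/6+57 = 115/2 = 57.50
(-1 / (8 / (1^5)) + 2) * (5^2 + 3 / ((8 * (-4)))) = 11955/256 = 46.70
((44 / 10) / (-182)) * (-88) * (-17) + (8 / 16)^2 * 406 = 59453/910 = 65.33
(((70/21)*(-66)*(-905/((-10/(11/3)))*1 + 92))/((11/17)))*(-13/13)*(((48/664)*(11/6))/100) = 475541/2490 = 190.98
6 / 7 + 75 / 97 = 1107/679 = 1.63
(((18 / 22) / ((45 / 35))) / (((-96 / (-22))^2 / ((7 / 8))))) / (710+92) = 539/14782464 = 0.00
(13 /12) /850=13/10200 = 0.00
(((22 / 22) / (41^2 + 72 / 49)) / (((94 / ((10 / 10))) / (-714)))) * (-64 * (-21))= -23510592/3874727 = -6.07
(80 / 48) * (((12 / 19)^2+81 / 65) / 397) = 12867/1863121 = 0.01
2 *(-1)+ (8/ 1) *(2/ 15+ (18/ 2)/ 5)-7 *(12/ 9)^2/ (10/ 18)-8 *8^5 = -3932294/15 = -262152.93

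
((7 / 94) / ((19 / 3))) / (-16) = -21/28576 = 0.00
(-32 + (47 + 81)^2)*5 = 81760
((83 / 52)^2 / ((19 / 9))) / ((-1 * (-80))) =62001/4110080 = 0.02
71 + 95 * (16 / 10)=223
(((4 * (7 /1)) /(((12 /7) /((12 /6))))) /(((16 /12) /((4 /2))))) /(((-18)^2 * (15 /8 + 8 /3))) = 98/2943 = 0.03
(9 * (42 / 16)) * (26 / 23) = 2457/92 = 26.71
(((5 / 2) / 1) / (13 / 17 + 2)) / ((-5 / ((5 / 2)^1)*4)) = -85/752 = -0.11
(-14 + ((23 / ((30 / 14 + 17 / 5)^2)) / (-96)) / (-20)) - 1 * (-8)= -86707709/14452224 = -6.00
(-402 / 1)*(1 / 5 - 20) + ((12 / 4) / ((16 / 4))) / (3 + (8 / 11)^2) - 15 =67848699/8540 = 7944.81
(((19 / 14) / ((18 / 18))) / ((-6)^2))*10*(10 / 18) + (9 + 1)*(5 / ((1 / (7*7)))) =5557075/2268 = 2450.21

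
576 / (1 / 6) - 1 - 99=3356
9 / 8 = 1.12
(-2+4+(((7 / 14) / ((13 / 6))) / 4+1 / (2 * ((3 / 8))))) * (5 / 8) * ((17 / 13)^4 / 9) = 0.69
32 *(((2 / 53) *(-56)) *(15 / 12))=-4480/53 = -84.53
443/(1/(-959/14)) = -60691/2 = -30345.50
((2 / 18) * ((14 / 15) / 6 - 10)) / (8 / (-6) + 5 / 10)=886/675 = 1.31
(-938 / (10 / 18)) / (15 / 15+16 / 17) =-47838/55 = -869.78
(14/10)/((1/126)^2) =111132/5 = 22226.40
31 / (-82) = -31/82 = -0.38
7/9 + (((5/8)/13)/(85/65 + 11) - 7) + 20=31753/2304 = 13.78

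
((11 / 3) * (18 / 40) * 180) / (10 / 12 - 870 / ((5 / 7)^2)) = -8910/51131 = -0.17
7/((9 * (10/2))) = 0.16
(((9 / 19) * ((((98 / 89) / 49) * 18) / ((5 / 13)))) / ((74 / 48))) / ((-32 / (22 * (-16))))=1111968/312835 = 3.55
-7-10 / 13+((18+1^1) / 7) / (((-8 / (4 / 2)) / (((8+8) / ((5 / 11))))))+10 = -9853/455 = -21.65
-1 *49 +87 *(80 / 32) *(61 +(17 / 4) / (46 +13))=6246527/472 = 13234.17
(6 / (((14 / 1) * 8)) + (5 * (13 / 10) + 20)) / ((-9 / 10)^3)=-185875/5103 = -36.42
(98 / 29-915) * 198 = -5234526/29 = -180500.90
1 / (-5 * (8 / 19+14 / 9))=-0.10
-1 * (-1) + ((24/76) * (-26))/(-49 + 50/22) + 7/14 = 16365/9766 = 1.68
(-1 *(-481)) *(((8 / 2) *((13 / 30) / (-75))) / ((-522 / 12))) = 25012/97875 = 0.26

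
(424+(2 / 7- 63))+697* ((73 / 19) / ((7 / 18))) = 963909/133 = 7247.44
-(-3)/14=3/14 = 0.21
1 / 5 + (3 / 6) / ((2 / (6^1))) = 17/10 = 1.70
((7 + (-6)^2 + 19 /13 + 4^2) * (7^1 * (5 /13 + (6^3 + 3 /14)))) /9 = 5164151/507 = 10185.70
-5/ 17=-0.29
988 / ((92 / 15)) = 3705/23 = 161.09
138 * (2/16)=69/4 = 17.25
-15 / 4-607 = -2443/4 = -610.75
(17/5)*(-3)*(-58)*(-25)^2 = 369750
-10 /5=-2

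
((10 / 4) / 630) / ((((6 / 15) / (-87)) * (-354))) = 145/59472 = 0.00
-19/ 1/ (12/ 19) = -361/12 = -30.08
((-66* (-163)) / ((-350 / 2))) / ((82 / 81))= -435699/7175 = -60.72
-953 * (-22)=20966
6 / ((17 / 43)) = 258/17 = 15.18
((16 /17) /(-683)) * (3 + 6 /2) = -96/11611 = -0.01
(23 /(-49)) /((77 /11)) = -23/343 = -0.07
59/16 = 3.69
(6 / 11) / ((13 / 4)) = 24/143 = 0.17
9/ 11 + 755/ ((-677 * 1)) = -2212/7447 = -0.30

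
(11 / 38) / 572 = 1/1976 = 0.00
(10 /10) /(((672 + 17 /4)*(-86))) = -2/116315 = 0.00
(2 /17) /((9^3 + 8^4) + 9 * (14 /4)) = 4/165121 = 0.00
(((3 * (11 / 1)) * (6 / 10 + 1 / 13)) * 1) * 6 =8712/65 = 134.03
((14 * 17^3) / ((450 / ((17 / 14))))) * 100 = 167042/9 = 18560.22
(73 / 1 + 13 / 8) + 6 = 645/8 = 80.62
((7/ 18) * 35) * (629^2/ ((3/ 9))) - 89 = 96931511/6 = 16155251.83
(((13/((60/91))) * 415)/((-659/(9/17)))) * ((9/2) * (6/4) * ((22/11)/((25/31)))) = -246552579/2240600 = -110.04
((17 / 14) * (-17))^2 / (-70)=-83521/13720 = -6.09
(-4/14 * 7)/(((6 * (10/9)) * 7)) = -3/70 = -0.04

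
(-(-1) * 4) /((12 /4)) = 4/3 = 1.33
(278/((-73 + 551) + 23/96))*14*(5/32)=58380/45911 = 1.27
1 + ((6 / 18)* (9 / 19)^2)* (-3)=280/361 = 0.78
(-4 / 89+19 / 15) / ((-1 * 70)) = -233/13350 = -0.02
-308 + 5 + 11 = -292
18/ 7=2.57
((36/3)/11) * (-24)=-288/11 = -26.18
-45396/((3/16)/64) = -15495168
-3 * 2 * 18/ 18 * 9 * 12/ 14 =-324/7 = -46.29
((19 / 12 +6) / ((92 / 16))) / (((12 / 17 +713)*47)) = 1547/39347319 = 0.00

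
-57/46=-1.24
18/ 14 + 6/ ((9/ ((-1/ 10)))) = 1.22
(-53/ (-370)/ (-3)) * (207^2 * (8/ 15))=-1009332/925 = -1091.17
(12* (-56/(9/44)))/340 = -2464/255 = -9.66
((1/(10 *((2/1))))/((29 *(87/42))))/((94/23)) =161/790540 = 0.00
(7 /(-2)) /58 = -7/116 = -0.06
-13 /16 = -0.81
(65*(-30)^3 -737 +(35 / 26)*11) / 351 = -15216259/3042 = -5002.06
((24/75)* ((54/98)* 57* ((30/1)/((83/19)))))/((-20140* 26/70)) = -18468/2001545 = -0.01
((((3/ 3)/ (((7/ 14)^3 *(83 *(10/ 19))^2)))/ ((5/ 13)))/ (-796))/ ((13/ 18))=-3249/171363875 = 0.00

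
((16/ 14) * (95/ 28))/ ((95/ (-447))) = -894/49 = -18.24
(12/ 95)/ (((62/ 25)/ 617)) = 18510/589 = 31.43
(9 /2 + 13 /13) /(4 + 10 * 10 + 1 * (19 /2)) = 11/227 = 0.05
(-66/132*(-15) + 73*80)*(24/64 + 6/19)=1227975/304 = 4039.39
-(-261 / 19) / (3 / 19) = 87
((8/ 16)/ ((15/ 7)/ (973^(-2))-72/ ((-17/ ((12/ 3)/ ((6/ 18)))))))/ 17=1/68977698 = 0.00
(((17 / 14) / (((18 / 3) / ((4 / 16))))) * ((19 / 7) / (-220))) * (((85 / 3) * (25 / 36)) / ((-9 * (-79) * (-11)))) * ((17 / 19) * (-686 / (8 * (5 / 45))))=-859775/792861696 = 0.00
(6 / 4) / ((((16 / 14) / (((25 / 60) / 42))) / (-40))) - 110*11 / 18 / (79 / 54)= -176215/3792 = -46.47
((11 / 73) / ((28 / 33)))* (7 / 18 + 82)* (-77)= -1973873/1752 = -1126.64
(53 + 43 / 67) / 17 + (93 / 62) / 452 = 3.16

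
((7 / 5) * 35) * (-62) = -3038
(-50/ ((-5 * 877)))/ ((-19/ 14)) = -140/16663 = -0.01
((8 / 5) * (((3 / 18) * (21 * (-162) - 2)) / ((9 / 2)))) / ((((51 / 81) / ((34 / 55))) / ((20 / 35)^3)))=-3485696/94325 = -36.95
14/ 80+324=12967/40 = 324.18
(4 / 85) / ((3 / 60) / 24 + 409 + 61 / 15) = 128/1123547 = 0.00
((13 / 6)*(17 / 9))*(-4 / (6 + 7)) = -34/27 = -1.26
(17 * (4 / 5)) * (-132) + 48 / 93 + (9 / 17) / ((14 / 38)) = -33076439/18445 = -1793.25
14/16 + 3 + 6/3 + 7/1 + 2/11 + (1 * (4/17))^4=95988157/7349848 = 13.06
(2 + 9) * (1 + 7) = 88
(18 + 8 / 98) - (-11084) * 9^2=43993282/49 = 897822.08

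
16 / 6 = 8/3 = 2.67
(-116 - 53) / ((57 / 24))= -1352/19 = -71.16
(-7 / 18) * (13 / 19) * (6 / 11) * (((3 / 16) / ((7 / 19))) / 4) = -13/704 = -0.02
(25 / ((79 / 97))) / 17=1.81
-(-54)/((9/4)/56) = 1344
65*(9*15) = 8775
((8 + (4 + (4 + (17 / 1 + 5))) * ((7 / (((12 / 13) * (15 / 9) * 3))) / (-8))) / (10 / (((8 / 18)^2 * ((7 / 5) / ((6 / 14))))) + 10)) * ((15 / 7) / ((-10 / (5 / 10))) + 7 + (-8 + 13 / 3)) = 70189/239880 = 0.29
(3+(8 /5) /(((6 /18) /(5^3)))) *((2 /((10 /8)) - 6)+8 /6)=-9246/5 = -1849.20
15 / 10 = 3/2 = 1.50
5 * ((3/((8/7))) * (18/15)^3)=567/25 = 22.68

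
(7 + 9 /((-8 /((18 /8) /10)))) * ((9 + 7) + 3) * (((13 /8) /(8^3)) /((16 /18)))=4799457/10485760 = 0.46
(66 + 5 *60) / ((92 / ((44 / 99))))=122/69 = 1.77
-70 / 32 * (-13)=455/16 = 28.44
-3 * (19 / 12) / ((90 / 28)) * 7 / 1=-931/90 = -10.34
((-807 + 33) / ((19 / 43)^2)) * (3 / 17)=-4293378/6137 = -699.59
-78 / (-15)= 26/5 = 5.20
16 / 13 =1.23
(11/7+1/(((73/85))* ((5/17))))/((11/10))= 5.03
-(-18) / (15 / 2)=12/5 = 2.40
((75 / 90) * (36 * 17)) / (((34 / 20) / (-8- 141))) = -44700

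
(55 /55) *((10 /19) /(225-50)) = 2/665 = 0.00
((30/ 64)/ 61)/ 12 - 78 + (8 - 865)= -7300475/7808 = -935.00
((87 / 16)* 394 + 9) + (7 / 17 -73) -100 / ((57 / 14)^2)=915875435/441864 = 2072.75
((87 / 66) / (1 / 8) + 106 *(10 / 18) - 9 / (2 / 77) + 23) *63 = -352135/22 = -16006.14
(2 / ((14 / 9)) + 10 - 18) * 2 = -94/7 = -13.43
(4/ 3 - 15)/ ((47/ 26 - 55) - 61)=1066/8907 = 0.12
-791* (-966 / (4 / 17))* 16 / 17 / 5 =3056424/5 = 611284.80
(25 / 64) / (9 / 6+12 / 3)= 25/352 = 0.07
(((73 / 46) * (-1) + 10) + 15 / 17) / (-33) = -2423/8602 = -0.28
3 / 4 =0.75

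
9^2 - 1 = 80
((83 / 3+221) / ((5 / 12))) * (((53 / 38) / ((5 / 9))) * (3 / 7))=2135052/3325 = 642.12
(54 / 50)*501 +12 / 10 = 13557/25 = 542.28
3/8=0.38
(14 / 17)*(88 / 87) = 1232/1479 = 0.83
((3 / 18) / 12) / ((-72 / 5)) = -5/5184 = 0.00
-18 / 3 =-6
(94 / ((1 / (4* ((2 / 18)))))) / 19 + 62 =64.20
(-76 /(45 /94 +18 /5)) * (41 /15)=-292904/5751 = -50.93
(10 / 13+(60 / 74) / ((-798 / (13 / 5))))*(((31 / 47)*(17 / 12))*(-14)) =-8614869/859066 = -10.03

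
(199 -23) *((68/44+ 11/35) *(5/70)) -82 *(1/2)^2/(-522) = 5990077/255780 = 23.42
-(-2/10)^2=-0.04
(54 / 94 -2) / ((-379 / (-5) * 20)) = -67/71252 = 0.00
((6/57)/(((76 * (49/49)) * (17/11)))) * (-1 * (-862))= 4741/6137 = 0.77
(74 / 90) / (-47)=-37/2115 = -0.02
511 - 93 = 418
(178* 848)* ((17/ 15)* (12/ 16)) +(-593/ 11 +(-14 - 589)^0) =7053722/55 = 128249.49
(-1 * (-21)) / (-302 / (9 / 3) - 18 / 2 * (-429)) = 63/11281 = 0.01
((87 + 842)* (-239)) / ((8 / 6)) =-666093/4 = -166523.25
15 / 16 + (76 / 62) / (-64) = 911/992 = 0.92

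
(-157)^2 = 24649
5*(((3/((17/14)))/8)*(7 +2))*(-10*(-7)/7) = 4725/34 = 138.97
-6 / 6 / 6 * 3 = -1/2 = -0.50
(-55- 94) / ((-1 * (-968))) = -149/968 = -0.15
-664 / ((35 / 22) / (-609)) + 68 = 1271236/5 = 254247.20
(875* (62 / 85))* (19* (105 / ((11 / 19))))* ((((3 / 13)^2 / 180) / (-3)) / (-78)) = 13708975/4930068 = 2.78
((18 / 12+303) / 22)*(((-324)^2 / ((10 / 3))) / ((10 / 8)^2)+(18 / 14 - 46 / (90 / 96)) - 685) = 739273133/2750 = 268826.59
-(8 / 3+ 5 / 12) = -37/12 = -3.08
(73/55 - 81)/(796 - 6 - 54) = -2191/20240 = -0.11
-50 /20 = -5/2 = -2.50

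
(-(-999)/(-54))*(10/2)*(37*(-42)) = 143745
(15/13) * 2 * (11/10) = 2.54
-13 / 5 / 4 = -13/20 = -0.65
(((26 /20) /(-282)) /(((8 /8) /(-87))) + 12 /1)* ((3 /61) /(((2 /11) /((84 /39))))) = 7.22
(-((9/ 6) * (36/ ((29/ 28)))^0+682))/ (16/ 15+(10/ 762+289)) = -2604135/1105204 = -2.36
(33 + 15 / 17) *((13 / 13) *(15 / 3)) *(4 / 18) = 37.65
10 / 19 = 0.53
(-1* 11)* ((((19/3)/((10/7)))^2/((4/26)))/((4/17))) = -43001959/7200 = -5972.49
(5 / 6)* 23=115/6 = 19.17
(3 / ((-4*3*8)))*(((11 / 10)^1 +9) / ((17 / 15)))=-303/1088 = -0.28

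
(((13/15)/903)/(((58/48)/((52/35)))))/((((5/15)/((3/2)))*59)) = 8112/90126925 = 0.00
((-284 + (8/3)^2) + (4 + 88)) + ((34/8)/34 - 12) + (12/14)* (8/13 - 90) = -255883/936 = -273.38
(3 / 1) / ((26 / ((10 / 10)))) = 3/26 = 0.12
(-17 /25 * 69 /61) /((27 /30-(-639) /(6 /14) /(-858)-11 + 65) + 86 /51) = -8554689/610015555 = -0.01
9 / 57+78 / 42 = 268/133 = 2.02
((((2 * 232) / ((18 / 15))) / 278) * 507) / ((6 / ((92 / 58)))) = 186.43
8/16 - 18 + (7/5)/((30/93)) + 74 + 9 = 1746/25 = 69.84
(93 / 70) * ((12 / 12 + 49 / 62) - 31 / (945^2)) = 99123853/41674500 = 2.38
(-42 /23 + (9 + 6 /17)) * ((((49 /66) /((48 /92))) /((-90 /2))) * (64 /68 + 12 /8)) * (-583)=23495059/69360 = 338.74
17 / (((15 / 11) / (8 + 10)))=1122/5 = 224.40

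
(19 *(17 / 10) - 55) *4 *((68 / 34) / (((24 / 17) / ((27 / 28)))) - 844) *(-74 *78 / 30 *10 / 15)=-412180925/42 = -9813831.55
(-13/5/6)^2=169/900 = 0.19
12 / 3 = 4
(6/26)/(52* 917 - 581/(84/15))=12/2474173 = 0.00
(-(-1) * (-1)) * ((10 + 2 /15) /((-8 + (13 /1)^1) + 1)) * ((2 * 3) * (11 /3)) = -1672/45 = -37.16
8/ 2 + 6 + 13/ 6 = 73/6 = 12.17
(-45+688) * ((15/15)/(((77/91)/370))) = 3092830/11 = 281166.36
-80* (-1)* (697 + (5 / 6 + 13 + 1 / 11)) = 1876840/33 = 56873.94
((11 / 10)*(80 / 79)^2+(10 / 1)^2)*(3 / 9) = 210380/6241 = 33.71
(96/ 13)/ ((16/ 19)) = 114/13 = 8.77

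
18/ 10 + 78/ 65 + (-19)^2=364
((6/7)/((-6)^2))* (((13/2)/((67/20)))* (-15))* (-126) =5850/67 = 87.31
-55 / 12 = -4.58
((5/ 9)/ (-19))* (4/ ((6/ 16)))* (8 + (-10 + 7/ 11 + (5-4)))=640/5643 = 0.11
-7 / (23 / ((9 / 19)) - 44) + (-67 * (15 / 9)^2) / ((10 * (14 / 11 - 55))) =-519109/436158 = -1.19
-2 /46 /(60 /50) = -5/138 = -0.04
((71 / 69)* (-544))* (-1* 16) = 617984/69 = 8956.29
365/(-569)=-365/569 = -0.64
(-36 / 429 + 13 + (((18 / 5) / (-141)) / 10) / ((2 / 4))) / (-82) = -0.16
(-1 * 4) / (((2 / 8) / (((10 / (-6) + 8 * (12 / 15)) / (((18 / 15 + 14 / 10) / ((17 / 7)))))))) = -70.74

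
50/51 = 0.98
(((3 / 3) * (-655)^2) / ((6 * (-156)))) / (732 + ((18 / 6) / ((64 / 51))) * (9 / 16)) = -10983040/17572113 = -0.63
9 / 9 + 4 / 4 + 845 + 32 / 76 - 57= 15018/19 = 790.42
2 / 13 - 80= -1038/13 = -79.85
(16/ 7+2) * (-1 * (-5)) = 150/7 = 21.43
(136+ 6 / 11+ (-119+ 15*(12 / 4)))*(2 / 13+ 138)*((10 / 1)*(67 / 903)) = 19253120/3003 = 6411.30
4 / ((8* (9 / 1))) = 1/18 = 0.06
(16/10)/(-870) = -4/2175 = 0.00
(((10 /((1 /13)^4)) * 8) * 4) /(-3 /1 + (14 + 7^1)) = 4569760/9 = 507751.11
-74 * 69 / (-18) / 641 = 851/1923 = 0.44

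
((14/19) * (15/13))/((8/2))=105/494 = 0.21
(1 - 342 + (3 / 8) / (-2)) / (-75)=5459/1200 = 4.55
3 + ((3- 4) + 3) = 5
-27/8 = -3.38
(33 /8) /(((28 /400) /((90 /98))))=37125/686 = 54.12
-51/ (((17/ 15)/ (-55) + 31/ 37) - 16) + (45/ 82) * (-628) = -381457485/1117742 = -341.28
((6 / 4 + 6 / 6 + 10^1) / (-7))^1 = -25/14 = -1.79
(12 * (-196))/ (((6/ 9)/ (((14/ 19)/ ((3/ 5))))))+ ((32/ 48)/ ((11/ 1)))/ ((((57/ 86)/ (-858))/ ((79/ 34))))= -4374964/969 = -4514.93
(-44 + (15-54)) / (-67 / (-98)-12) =8134/1109 = 7.33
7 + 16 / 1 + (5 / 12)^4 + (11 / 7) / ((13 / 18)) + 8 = 62658859/1886976 = 33.21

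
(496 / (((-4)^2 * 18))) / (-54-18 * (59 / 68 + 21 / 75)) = -13175/571131 = -0.02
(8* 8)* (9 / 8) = 72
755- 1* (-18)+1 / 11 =8504/11 = 773.09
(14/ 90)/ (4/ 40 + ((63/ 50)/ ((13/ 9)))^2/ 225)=14787500/9827739 = 1.50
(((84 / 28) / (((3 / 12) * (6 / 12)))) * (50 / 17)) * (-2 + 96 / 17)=74400/289 = 257.44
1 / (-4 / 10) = -5/2 = -2.50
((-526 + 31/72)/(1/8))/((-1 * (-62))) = -37841/558 = -67.82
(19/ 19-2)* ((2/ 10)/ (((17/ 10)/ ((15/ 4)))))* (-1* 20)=150/17 = 8.82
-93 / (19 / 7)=-651/19 = -34.26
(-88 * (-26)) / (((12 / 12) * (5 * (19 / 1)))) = 2288/95 = 24.08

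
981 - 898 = 83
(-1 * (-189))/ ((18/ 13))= 273/2 = 136.50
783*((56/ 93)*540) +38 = 7893818/31 = 254639.29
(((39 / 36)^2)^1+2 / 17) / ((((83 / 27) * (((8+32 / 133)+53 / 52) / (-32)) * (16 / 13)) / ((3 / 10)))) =-213149391/602412340 = -0.35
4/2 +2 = 4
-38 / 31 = -1.23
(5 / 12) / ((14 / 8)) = 5/21 = 0.24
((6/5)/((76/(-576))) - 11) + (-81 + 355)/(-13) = -50847/1235 = -41.17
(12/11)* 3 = 3.27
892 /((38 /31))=13826/19 = 727.68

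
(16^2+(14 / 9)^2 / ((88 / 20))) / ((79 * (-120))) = -0.03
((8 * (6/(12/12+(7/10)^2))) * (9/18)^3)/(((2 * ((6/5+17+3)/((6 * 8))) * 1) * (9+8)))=36000/134249 = 0.27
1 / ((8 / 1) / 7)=7/8 = 0.88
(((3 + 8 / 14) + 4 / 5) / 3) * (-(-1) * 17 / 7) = 867/245 = 3.54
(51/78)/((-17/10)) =-5/13 = -0.38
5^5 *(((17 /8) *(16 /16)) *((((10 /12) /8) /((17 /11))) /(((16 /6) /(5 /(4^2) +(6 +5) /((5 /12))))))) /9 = 73459375/147456 = 498.18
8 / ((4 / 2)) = 4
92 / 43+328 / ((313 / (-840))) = -11818564/13459 = -878.12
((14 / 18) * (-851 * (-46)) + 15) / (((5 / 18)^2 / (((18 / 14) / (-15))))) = -29608956/875 = -33838.81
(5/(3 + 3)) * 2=5/3 = 1.67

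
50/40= 5/4 = 1.25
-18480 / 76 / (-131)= 4620/2489 = 1.86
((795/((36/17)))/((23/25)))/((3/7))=788375/828 = 952.14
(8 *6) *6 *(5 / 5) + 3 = 291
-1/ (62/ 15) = -15/62 = -0.24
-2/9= -0.22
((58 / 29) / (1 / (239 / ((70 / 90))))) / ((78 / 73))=52341/91 = 575.18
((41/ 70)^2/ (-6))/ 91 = -1681/2675400 = 0.00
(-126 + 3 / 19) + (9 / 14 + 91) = -9097/266 = -34.20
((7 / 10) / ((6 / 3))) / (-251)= -7/5020 = 0.00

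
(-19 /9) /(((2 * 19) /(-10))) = 5/9 = 0.56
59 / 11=5.36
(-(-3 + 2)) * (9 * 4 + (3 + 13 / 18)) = 715/18 = 39.72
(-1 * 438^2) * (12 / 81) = -85264/3 = -28421.33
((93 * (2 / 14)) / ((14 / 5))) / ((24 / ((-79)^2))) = 967355/784 = 1233.87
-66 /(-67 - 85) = 33/76 = 0.43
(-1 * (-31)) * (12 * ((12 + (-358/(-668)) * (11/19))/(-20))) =-228.97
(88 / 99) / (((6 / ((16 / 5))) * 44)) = 16/1485 = 0.01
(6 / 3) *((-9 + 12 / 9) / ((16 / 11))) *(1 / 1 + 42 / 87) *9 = -32637/232 = -140.68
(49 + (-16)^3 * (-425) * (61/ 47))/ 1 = 106191103/47 = 2259385.17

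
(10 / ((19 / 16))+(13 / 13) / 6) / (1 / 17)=16643/114 = 145.99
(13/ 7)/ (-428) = -13/2996 = 0.00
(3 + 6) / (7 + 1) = 9/8 = 1.12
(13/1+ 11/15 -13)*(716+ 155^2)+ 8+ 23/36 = 3267367/180 = 18152.04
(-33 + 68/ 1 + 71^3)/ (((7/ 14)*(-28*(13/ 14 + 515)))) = -357946/7223 = -49.56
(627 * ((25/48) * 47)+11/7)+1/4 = 15350.26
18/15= 6/5 = 1.20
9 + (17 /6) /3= 179/18 = 9.94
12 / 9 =4/3 = 1.33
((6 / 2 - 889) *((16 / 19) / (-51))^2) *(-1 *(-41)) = -9.90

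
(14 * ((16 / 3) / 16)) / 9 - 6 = -148/27 = -5.48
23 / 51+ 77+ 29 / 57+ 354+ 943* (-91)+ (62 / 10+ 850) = -84524.84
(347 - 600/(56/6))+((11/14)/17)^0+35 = 2231/7 = 318.71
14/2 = 7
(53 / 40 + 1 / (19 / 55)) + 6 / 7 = 27009/5320 = 5.08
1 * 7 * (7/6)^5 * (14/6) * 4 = 823543/5832 = 141.21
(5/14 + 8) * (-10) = -585/7 = -83.57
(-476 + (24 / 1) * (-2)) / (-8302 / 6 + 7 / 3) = 393/1036 = 0.38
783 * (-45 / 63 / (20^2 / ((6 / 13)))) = -2349/3640 = -0.65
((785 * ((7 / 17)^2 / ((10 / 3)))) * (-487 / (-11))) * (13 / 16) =146113149/101728 = 1436.31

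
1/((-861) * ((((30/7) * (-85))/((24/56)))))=1/731850 = 0.00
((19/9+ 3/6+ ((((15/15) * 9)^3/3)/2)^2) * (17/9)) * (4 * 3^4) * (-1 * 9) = -81324855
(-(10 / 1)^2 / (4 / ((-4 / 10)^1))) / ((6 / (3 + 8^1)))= 55/3 = 18.33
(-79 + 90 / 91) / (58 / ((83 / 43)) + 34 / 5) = -2946085/1391572 = -2.12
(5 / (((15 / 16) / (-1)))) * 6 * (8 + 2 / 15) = -3904/15 = -260.27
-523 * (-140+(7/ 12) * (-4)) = 223321/3 = 74440.33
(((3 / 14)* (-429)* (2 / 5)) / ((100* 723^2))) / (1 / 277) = -39611/203283500 = 0.00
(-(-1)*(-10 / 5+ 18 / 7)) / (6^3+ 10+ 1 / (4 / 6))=8/3185 = 0.00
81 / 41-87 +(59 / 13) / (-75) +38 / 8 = -12845551/159900 = -80.33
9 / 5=1.80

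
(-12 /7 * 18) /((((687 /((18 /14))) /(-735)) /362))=3518640/229 = 15365.24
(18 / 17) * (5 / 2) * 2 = 5.29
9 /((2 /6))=27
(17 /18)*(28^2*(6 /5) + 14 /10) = 80087/90 = 889.86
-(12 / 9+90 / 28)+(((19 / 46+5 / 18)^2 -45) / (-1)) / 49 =-15280859/4199202 = -3.64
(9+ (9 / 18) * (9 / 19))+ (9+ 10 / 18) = 6427/342 = 18.79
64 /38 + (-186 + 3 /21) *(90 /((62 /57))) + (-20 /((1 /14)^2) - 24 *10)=-19536.50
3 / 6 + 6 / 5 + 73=747/10 = 74.70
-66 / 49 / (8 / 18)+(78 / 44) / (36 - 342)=-333871/109956 = -3.04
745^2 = 555025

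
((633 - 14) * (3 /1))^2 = 3448449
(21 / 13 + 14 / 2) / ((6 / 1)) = 56/39 = 1.44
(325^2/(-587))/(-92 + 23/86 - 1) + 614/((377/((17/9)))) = 3790004/755469 = 5.02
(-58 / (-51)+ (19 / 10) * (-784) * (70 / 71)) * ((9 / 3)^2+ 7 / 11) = -563257924/39831 = -14141.19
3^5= 243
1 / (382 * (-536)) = -1/204752 = 0.00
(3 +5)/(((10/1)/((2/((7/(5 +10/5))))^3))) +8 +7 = 107/5 = 21.40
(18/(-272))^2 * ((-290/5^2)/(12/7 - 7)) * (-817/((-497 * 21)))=639711/850307360 = 0.00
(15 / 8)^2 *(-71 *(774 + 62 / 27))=-1162625/6 = -193770.83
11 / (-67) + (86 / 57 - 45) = -43.66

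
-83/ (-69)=83/69 = 1.20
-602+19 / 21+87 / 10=-124403/210 = -592.40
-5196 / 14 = -2598/7 = -371.14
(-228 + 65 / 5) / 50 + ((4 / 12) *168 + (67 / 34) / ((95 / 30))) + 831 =2853131/3230 = 883.32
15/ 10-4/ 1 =-5/2 = -2.50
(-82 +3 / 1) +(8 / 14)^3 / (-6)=-81323/1029 = -79.03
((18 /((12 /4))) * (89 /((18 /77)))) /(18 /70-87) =-21805/828 = -26.33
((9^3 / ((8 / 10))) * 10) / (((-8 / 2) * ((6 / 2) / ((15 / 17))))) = -91125/136 = -670.04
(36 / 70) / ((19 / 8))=144/665 = 0.22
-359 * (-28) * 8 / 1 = 80416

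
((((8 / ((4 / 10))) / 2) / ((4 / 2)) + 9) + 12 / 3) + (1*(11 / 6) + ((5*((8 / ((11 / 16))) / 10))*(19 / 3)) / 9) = 14213/594 = 23.93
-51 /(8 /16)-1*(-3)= -99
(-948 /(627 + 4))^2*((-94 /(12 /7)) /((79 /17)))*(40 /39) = -141391040/5176093 = -27.32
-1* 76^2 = -5776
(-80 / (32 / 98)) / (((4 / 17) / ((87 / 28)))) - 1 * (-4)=-51701/16 = -3231.31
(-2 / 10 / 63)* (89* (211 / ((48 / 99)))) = -206569/1680 = -122.96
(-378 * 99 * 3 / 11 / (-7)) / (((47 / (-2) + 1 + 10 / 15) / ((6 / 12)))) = -4374/131 = -33.39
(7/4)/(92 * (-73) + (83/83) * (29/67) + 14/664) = -38927/149380607 = 0.00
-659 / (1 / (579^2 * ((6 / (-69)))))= 441847638/23 = 19210766.87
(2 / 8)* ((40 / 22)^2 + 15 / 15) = 521/484 = 1.08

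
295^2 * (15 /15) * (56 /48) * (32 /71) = 9746800/213 = 45759.62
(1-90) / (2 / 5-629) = 0.14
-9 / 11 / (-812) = 9/8932 = 0.00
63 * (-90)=-5670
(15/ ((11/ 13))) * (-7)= -124.09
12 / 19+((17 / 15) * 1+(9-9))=503/285 = 1.76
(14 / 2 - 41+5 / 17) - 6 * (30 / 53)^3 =-88060521/2530909 = -34.79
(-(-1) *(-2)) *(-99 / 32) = 99/16 = 6.19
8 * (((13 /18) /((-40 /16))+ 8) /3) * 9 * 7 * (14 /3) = 272048/45 = 6045.51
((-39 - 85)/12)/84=-31/252 = -0.12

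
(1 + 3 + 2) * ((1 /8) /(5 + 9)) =3/56 = 0.05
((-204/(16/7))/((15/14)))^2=693889/100 = 6938.89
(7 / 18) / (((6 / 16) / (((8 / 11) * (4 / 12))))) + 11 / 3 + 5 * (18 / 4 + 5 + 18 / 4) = 65861/891 = 73.92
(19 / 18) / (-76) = -1/72 = -0.01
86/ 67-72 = -4738/67 = -70.72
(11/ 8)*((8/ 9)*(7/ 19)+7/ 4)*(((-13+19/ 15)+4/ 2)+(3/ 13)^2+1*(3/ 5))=-179897179/6935760 = -25.94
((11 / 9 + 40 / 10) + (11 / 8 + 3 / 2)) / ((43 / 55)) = 32065/3096 = 10.36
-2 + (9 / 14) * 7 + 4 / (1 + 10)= 63/22 = 2.86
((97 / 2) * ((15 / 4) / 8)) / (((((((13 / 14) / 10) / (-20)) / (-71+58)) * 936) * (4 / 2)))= 84875/2496 = 34.00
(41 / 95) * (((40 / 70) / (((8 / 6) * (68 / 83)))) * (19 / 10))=10209/23800 = 0.43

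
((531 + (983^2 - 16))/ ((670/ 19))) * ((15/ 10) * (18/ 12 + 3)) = 123992613/670 = 185063.60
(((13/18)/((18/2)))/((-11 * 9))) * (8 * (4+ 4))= -416/8019 = -0.05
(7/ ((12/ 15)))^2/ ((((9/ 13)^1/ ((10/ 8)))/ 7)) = 557375/576 = 967.66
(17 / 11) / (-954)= -17/10494 = 0.00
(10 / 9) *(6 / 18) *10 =100/27 = 3.70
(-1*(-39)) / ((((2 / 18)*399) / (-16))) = -1872/133 = -14.08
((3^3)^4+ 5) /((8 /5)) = 1328615/4 = 332153.75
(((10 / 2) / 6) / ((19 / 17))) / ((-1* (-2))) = 85/228 = 0.37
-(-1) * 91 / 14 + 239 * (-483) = -230861/2 = -115430.50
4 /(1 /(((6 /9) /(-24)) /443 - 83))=-1323685/3987 = -332.00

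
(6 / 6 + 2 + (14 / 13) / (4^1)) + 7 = 267/26 = 10.27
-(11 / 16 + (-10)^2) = -1611/16 = -100.69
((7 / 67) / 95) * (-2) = -14/6365 = 0.00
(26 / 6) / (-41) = -0.11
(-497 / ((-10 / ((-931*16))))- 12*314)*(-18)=66968928/5 = 13393785.60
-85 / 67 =-1.27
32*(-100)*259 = -828800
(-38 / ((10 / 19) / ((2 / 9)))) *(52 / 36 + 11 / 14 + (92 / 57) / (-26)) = -256405/7371 = -34.79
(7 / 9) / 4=7/36 = 0.19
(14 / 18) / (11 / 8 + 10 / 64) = 32/63 = 0.51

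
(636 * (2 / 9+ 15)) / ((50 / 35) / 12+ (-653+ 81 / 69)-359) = -9352168/976343 = -9.58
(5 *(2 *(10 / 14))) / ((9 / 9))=50/7 = 7.14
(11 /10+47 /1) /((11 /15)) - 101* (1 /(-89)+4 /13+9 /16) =-4309603/203632 = -21.16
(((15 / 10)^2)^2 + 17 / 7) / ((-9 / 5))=-4195/1008 = -4.16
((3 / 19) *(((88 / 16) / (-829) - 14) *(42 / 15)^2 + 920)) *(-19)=-50373438/20725 = -2430.56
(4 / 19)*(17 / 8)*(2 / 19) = 17/361 = 0.05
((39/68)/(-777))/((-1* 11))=13/193732 = 0.00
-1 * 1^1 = -1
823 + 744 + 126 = 1693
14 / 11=1.27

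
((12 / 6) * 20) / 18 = 20/9 = 2.22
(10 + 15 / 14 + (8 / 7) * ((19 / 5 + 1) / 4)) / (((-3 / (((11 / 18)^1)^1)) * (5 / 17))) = -8.62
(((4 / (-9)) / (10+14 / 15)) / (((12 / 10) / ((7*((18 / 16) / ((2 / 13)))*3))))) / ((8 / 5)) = -34125/10496 = -3.25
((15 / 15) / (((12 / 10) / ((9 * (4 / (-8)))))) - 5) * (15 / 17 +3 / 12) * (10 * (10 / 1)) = -67375/68 = -990.81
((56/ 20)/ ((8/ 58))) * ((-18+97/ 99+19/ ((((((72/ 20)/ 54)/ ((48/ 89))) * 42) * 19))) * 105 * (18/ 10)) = -126413175/1958 = -64562.40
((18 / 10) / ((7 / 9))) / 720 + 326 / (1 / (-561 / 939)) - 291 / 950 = -129929021/666064 = -195.07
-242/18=-121/9 = -13.44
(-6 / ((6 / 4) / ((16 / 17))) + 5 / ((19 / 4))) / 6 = -146/323 = -0.45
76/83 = 0.92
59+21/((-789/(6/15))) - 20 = 51271/1315 = 38.99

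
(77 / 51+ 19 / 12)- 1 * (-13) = 3283/204 = 16.09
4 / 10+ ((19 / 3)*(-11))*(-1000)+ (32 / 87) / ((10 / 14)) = 69667.58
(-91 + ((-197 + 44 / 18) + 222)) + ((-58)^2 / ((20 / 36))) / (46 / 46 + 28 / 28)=133382/45 = 2964.04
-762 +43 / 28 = -21293/28 = -760.46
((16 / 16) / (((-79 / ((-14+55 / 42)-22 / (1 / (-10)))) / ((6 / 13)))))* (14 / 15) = -17414/15405 = -1.13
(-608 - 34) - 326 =-968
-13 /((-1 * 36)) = 13/36 = 0.36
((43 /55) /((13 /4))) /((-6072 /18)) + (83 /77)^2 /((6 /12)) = 20591789/8863855 = 2.32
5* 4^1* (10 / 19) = 200/19 = 10.53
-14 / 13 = -1.08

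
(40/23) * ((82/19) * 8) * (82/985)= 430336/86089 = 5.00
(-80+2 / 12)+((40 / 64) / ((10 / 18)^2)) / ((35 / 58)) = -160603/2100 = -76.48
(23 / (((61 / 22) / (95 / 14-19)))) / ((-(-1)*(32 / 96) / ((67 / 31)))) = -656.94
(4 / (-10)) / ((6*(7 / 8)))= -8/105 = -0.08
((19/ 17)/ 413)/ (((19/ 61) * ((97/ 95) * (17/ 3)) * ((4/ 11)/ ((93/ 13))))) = 17784855/602036708 = 0.03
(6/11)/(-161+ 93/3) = -3/715 = 0.00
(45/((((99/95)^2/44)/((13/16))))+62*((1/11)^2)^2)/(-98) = -780800107/51653448 = -15.12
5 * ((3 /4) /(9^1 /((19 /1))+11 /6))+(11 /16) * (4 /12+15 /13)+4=545501/82056 = 6.65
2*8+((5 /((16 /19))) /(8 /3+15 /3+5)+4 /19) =10141/608 = 16.68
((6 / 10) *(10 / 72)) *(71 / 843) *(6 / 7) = 71/11802 = 0.01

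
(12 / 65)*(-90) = -216/13 = -16.62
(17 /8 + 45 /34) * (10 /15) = 469/204 = 2.30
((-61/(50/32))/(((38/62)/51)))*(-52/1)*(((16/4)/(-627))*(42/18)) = -748896512/297825 = -2514.55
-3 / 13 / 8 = -3/104 = -0.03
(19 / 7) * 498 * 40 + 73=378991/7 = 54141.57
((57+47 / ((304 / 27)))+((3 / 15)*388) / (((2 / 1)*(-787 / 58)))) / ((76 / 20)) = 69758587/4545712 = 15.35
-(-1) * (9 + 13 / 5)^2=134.56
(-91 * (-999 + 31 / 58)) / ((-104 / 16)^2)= 810754/377 = 2150.54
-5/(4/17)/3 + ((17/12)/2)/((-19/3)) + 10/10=-2825/456 = -6.20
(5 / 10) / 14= 1/28 = 0.04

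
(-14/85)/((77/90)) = -36/187 = -0.19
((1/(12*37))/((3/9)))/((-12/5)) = -5/1776 = 0.00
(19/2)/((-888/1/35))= -665/1776 = -0.37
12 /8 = 3/2 = 1.50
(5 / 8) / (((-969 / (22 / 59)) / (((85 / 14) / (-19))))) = 275/3578232 = 0.00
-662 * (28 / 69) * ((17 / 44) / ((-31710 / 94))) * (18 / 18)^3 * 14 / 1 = 7405132/1719135 = 4.31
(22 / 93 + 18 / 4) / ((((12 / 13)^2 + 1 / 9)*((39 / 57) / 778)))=253947369/45415 = 5591.71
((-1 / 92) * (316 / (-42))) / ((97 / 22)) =869/46851 = 0.02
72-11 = 61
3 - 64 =-61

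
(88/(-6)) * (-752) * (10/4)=82720/3 = 27573.33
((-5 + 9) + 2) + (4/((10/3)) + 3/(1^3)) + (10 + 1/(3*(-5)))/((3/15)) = 898/15 = 59.87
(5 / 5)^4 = 1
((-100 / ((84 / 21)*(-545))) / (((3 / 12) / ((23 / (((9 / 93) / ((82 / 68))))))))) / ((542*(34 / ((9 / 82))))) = 10695/34147084 = 0.00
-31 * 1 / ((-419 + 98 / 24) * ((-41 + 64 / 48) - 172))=-1116/3161665 = 0.00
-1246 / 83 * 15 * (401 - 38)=-6784470/83 = -81740.60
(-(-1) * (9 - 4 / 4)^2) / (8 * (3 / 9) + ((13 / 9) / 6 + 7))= 3456/535 = 6.46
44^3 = 85184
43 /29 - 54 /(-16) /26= 9727/6032 = 1.61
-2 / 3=-0.67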